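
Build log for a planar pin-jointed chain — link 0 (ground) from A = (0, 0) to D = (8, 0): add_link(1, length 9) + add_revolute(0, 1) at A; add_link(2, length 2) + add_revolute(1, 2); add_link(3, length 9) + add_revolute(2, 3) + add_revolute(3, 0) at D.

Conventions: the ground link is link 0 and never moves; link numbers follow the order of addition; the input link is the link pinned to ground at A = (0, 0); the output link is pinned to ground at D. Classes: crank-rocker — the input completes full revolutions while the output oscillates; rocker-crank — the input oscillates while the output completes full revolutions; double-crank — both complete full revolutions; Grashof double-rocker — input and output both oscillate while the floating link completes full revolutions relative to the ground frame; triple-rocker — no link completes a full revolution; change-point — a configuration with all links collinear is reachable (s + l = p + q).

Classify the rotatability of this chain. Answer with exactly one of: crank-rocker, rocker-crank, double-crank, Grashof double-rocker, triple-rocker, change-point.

lengths: ground=8, input=9, coupler=2, output=9
sorted: s=2 (shortest), l=9 (longest), p+q=17
s + l = 11 vs p + q = 17
s + l < p + q (Grashof) with shortest = coupler link → Grashof double-rocker

Grashof double-rocker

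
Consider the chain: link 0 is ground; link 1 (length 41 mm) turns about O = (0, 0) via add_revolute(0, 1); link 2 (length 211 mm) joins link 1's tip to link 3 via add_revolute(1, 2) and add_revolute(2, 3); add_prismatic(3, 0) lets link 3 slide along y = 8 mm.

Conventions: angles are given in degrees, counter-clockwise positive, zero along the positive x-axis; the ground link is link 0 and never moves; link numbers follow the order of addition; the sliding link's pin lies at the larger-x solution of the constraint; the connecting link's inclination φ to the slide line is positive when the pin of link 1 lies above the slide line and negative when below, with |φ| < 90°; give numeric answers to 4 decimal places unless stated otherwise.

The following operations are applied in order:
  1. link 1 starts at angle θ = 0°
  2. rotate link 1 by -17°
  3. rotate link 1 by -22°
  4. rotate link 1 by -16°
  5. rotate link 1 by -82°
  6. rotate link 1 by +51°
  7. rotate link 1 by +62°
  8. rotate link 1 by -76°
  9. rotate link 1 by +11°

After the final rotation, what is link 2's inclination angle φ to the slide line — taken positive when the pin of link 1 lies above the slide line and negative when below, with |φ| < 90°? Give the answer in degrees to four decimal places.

geometry: r = 41 mm, L = 211 mm, e = 8 mm; θ starts at 0°
rotate link 1 by -17°: θ ← 0° -17° = -17°
rotate link 1 by -22°: θ ← -17° -22° = -39°
rotate link 1 by -16°: θ ← -39° -16° = -55°
rotate link 1 by -82°: θ ← -55° -82° = -137°
rotate link 1 by +51°: θ ← -137° +51° = -86°
rotate link 1 by +62°: θ ← -86° +62° = -24°
rotate link 1 by -76°: θ ← -24° -76° = -100°
rotate link 1 by +11°: θ ← -100° +11° = -89°
h = r sin θ − e = -40.993756 − 8 = -48.993756
sin φ = h / L = -48.993756 / 211 = -0.23219789
φ = arcsin(-0.23219789) = -13.426506°

-13.4265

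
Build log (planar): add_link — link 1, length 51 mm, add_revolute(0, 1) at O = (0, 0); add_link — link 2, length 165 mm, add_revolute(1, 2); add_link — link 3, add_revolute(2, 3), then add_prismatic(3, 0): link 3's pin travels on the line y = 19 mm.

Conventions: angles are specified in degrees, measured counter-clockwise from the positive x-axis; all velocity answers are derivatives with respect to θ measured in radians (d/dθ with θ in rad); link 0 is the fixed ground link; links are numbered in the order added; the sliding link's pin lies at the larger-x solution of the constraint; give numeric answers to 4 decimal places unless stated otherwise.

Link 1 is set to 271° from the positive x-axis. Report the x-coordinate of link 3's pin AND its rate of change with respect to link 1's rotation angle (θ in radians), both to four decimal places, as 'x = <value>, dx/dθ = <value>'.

geometry: r = 51 mm, L = 165 mm, e = 19 mm
crank pin P = (r cos θ, r sin θ) = (0.890073, -50.992232)
h = r sin θ − e = -50.992232 − 19 = -69.992232
x = r cos θ + √(L² − h²) = 0.890073 + 149.419167 = 150.309239
dx/dθ = −r sin θ − h·r cos θ/√(L² − h²) (θ in radians; h = -69.992232) = 51.409168

x = 150.3092, dx/dθ = 51.4092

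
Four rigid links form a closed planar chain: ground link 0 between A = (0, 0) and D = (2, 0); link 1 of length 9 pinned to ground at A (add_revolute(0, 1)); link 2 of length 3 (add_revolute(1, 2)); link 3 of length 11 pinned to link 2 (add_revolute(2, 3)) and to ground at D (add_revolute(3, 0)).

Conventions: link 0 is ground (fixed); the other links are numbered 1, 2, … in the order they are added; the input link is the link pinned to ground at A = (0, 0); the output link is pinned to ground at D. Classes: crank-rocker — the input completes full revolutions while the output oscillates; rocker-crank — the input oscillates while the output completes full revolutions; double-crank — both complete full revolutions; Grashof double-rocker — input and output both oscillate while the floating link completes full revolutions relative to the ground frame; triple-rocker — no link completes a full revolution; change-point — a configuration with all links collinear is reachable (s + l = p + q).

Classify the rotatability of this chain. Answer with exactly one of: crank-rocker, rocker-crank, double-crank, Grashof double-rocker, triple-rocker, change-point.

lengths: ground=2, input=9, coupler=3, output=11
sorted: s=2 (shortest), l=11 (longest), p+q=12
s + l = 13 vs p + q = 12
s + l > p + q → non-Grashof → no link fully rotates → triple-rocker

triple-rocker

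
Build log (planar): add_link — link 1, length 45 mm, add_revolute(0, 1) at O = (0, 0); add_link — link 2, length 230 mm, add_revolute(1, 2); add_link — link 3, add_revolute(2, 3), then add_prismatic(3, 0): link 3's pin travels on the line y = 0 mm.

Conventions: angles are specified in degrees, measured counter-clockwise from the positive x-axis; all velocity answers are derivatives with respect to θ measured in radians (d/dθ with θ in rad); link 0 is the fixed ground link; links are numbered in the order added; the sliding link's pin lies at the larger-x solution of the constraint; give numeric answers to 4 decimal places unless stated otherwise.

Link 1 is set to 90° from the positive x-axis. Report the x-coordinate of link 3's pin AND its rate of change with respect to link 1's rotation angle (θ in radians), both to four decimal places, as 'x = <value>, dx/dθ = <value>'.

geometry: r = 45 mm, L = 230 mm, e = 0 mm
crank pin P = (r cos θ, r sin θ) = (0.000000, 45.000000)
h = r sin θ − e = 45.000000 − 0 = 45.000000
x = r cos θ + √(L² − h²) = 0.000000 + 225.554871 = 225.554871
dx/dθ = −r sin θ − h·r cos θ/√(L² − h²) (θ in radians; h = 45.000000) = -45.000000

x = 225.5549, dx/dθ = -45.0000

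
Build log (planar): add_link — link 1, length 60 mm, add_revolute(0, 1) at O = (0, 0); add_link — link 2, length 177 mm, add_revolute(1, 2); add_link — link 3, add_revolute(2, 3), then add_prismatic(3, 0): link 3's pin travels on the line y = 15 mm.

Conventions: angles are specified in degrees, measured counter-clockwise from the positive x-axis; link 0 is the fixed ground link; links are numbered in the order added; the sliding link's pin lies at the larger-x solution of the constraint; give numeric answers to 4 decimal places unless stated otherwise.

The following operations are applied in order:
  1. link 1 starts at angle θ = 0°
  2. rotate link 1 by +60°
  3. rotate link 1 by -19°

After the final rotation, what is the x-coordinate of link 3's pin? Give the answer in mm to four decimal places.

geometry: r = 60 mm, L = 177 mm, e = 15 mm; θ starts at 0°
rotate link 1 by +60°: θ ← 0° +60° = 60°
rotate link 1 by -19°: θ ← 60° -19° = 41°
crank pin P = (r cos θ, r sin θ) = (45.282575, 39.363542)
h = r sin θ − e = 39.363542 − 15 = 24.363542
x = r cos θ + √(L² − h²) = 45.282575 + 175.315196 = 220.597770

220.5978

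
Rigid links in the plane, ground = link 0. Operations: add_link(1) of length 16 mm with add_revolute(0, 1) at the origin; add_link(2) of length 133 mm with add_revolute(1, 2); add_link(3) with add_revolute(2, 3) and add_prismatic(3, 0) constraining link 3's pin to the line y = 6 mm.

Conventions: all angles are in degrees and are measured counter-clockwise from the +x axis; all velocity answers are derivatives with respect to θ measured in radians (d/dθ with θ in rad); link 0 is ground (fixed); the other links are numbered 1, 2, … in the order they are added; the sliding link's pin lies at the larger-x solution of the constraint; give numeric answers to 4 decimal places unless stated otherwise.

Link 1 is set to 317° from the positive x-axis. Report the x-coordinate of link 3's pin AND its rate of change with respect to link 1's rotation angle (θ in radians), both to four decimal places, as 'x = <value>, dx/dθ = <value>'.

geometry: r = 16 mm, L = 133 mm, e = 6 mm
crank pin P = (r cos θ, r sin θ) = (11.701659, -10.911974)
h = r sin θ − e = -10.911974 − 6 = -16.911974
x = r cos θ + √(L² − h²) = 11.701659 + 131.920374 = 143.622033
dx/dθ = −r sin θ − h·r cos θ/√(L² − h²) (θ in radians; h = -16.911974) = 12.412107

x = 143.6220, dx/dθ = 12.4121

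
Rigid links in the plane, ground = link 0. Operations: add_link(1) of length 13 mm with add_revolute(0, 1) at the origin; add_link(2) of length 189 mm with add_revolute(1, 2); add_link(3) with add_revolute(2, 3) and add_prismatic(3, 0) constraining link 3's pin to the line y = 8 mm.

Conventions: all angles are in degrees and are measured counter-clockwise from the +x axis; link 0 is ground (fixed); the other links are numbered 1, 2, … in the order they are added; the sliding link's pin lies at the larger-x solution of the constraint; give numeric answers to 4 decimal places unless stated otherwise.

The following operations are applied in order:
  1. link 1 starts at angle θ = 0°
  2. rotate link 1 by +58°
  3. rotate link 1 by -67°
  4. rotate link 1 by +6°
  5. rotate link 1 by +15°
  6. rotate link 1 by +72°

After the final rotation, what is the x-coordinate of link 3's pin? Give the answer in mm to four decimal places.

geometry: r = 13 mm, L = 189 mm, e = 8 mm; θ starts at 0°
rotate link 1 by +58°: θ ← 0° +58° = 58°
rotate link 1 by -67°: θ ← 58° -67° = -9°
rotate link 1 by +6°: θ ← -9° +6° = -3°
rotate link 1 by +15°: θ ← -3° +15° = 12°
rotate link 1 by +72°: θ ← 12° +72° = 84°
crank pin P = (r cos θ, r sin θ) = (1.358870, 12.928785)
h = r sin θ − e = 12.928785 − 8 = 4.928785
x = r cos θ + √(L² − h²) = 1.358870 + 188.935722 = 190.294592

190.2946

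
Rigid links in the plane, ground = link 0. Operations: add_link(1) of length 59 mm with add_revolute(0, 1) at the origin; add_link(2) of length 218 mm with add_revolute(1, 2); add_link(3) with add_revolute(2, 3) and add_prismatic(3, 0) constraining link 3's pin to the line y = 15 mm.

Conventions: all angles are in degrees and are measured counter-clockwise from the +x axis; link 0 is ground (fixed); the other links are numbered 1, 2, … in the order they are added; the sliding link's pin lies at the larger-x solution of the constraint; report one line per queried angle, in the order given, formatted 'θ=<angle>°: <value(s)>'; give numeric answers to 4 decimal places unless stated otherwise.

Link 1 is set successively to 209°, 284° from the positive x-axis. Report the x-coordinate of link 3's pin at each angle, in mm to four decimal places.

geometry: r = 59 mm, L = 218 mm, e = 15 mm
θ=209°: crank pin P = (r cos θ, r sin θ) = (-51.602563, -28.603768)
θ=209°: h = r sin θ − e = -28.603768 − 15 = -43.603768
θ=209°: x = r cos θ + √(L² − h²) = -51.602563 + 213.594736 = 161.992174
θ=284°: crank pin P = (r cos θ, r sin θ) = (14.273392, -57.247448)
θ=284°: h = r sin θ − e = -57.247448 − 15 = -72.247448
θ=284°: x = r cos θ + √(L² − h²) = 14.273392 + 205.680107 = 219.953499

θ=209°: 161.9922
θ=284°: 219.9535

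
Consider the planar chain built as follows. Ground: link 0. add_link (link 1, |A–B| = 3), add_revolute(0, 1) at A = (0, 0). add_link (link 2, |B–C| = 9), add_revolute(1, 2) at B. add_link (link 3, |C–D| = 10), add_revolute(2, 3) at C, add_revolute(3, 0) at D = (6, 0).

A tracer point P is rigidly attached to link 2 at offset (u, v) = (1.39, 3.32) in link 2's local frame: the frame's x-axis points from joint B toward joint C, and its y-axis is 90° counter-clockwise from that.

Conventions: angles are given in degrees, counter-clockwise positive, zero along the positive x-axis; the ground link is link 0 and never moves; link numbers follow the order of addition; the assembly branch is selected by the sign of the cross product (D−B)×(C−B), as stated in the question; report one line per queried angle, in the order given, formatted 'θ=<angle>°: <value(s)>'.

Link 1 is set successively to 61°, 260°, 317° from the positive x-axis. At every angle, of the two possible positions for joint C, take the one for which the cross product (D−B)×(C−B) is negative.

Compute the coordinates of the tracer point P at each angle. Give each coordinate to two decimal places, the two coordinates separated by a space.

A=(0,0), D=(6.00,0)
θ=61°: B = A + 3.00·(cos61°, sin61°) = (1.4544, 2.6239)
θ=61°: |BD| = 5.2485
θ=61°: circle(B,9.00) ∩ circle(D,10.00): a=0.8142, h=8.9631
θ=61°:   candidates: C₊=(6.6405,9.9795) cross=47.043; C₋=(-2.3213,-5.5458) cross=-47.043
θ=61°:   branch - wants cross < 0 → take C=(-2.3213,-5.5458) (cross=-47.043)
θ=61°: ex = (C−B)/|BC| = (-0.4195,-0.9077); ey = (0.9077,-0.4195)
θ=61°: P = B + 1.39·ex + 3.32·ey = (3.8850,-0.0307)
θ=260°: B = A + 3.00·(cos260°, sin260°) = (-0.5209, -2.9544)
θ=260°: |BD| = 7.1590
θ=260°: circle(B,9.00) ∩ circle(D,10.00): a=2.2525, h=8.7136
θ=260°:   candidates: C₊=(-2.0652,5.9121) cross=62.380; C₋=(5.1268,-9.9618) cross=-62.380
θ=260°:   branch - wants cross < 0 → take C=(5.1268,-9.9618) (cross=-62.380)
θ=260°: ex = (C−B)/|BC| = (0.6275,-0.7786); ey = (0.7786,0.6275)
θ=260°: P = B + 1.39·ex + 3.32·ey = (2.9363,-1.9533)
θ=317°: B = A + 3.00·(cos317°, sin317°) = (2.1941, -2.0460)
θ=317°: |BD| = 4.3210
θ=317°: circle(B,9.00) ∩ circle(D,10.00): a=-0.0380, h=8.9999
θ=317°:   candidates: C₊=(-2.1009,5.8631) cross=38.889; C₋=(6.4220,-9.9911) cross=-38.889
θ=317°:   branch - wants cross < 0 → take C=(6.4220,-9.9911) (cross=-38.889)
θ=317°: ex = (C−B)/|BC| = (0.4698,-0.8828); ey = (0.8828,0.4698)
θ=317°: P = B + 1.39·ex + 3.32·ey = (5.7779,-1.7134)

θ=61°: 3.89 -0.03
θ=260°: 2.94 -1.95
θ=317°: 5.78 -1.71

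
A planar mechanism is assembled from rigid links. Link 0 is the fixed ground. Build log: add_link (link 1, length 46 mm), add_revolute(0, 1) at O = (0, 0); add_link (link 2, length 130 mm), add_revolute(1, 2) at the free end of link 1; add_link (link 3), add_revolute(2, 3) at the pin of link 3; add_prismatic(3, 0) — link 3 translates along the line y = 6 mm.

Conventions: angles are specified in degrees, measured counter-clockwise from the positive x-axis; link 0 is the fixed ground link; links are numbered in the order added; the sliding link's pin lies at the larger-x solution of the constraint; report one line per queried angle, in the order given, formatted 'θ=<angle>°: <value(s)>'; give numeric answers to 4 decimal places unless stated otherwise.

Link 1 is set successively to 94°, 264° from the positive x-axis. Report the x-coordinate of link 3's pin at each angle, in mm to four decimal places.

geometry: r = 46 mm, L = 130 mm, e = 6 mm
θ=94°: crank pin P = (r cos θ, r sin θ) = (-3.208798, 45.887946)
θ=94°: h = r sin θ − e = 45.887946 − 6 = 39.887946
θ=94°: x = r cos θ + √(L² − h²) = -3.208798 + 123.729349 = 120.520551
θ=264°: crank pin P = (r cos θ, r sin θ) = (-4.808309, -45.748007)
θ=264°: h = r sin θ − e = -45.748007 − 6 = -51.748007
θ=264°: x = r cos θ + √(L² − h²) = -4.808309 + 119.256630 = 114.448320

θ=94°: 120.5206
θ=264°: 114.4483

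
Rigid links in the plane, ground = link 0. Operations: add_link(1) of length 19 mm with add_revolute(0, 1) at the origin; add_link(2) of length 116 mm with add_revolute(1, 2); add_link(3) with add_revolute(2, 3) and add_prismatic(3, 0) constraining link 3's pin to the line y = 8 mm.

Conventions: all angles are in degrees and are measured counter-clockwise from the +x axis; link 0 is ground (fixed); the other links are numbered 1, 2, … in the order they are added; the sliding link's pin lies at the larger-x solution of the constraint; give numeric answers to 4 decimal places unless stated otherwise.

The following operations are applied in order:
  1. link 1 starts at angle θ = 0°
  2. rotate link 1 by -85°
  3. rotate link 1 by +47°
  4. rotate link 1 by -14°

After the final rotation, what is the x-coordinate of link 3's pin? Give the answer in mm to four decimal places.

geometry: r = 19 mm, L = 116 mm, e = 8 mm; θ starts at 0°
rotate link 1 by -85°: θ ← 0° -85° = -85°
rotate link 1 by +47°: θ ← -85° +47° = -38°
rotate link 1 by -14°: θ ← -38° -14° = -52°
crank pin P = (r cos θ, r sin θ) = (11.697568, -14.972204)
h = r sin θ − e = -14.972204 − 8 = -22.972204
x = r cos θ + √(L² − h²) = 11.697568 + 113.702585 = 125.400153

125.4002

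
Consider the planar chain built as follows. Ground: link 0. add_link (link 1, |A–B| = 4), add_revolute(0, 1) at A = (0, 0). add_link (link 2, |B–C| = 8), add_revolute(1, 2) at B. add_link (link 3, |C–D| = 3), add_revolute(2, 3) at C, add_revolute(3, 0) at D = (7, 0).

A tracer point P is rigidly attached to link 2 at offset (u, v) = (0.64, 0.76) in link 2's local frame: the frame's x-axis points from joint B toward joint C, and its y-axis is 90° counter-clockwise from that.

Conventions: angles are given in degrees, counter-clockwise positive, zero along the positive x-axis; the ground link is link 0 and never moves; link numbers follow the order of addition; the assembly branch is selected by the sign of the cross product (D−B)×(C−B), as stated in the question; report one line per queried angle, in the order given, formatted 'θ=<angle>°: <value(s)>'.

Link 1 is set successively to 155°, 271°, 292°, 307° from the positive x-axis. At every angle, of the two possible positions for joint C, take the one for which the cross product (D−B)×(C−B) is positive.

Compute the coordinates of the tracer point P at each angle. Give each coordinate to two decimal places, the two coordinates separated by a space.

A=(0,0), D=(7.00,0)
θ=155°: B = A + 4.00·(cos155°, sin155°) = (-3.6252, 1.6905)
θ=155°: |BD| = 10.7589
θ=155°: circle(B,8.00) ∩ circle(D,3.00): a=7.9355, h=1.0141
θ=155°:   candidates: C₊=(4.3710,1.4451) cross=10.911; C₋=(4.0523,-0.5579) cross=-10.911
θ=155°:   branch + wants cross > 0 → take C=(4.3710,1.4451) (cross=10.911)
θ=155°: ex = (C−B)/|BC| = (0.9995,-0.0307); ey = (0.0307,0.9995)
θ=155°: P = B + 0.64·ex + 0.76·ey = (-2.9622,2.4305)
θ=271°: B = A + 4.00·(cos271°, sin271°) = (0.0698, -3.9994)
θ=271°: |BD| = 8.0014
θ=271°: circle(B,8.00) ∩ circle(D,3.00): a=7.4376, h=2.9465
θ=271°:   candidates: C₊=(5.0389,2.2702) cross=23.577; C₋=(7.9845,-2.8339) cross=-23.577
θ=271°:   branch + wants cross > 0 → take C=(5.0389,2.2702) (cross=23.577)
θ=271°: ex = (C−B)/|BC| = (0.6211,0.7837); ey = (-0.7837,0.6211)
θ=271°: P = B + 0.64·ex + 0.76·ey = (-0.1283,-3.0258)
θ=292°: B = A + 4.00·(cos292°, sin292°) = (1.4984, -3.7087)
θ=292°: |BD| = 6.6349
θ=292°: circle(B,8.00) ∩ circle(D,3.00): a=7.4622, h=2.8837
θ=292°:   candidates: C₊=(6.0741,2.8535) cross=19.133; C₋=(9.2979,-1.9287) cross=-19.133
θ=292°:   branch + wants cross > 0 → take C=(6.0741,2.8535) (cross=19.133)
θ=292°: ex = (C−B)/|BC| = (0.5720,0.8203); ey = (-0.8203,0.5720)
θ=292°: P = B + 0.64·ex + 0.76·ey = (1.2411,-2.7491)
θ=307°: B = A + 4.00·(cos307°, sin307°) = (2.4073, -3.1945)
θ=307°: |BD| = 5.5945
θ=307°: circle(B,8.00) ∩ circle(D,3.00): a=7.7128, h=2.1243
θ=307°:   candidates: C₊=(7.5260,2.9535) cross=11.885; C₋=(9.9520,-0.5344) cross=-11.885
θ=307°:   branch + wants cross > 0 → take C=(7.5260,2.9535) (cross=11.885)
θ=307°: ex = (C−B)/|BC| = (0.6398,0.7685); ey = (-0.7685,0.6398)
θ=307°: P = B + 0.64·ex + 0.76·ey = (2.2327,-2.2164)

θ=155°: -2.96 2.43
θ=271°: -0.13 -3.03
θ=292°: 1.24 -2.75
θ=307°: 2.23 -2.22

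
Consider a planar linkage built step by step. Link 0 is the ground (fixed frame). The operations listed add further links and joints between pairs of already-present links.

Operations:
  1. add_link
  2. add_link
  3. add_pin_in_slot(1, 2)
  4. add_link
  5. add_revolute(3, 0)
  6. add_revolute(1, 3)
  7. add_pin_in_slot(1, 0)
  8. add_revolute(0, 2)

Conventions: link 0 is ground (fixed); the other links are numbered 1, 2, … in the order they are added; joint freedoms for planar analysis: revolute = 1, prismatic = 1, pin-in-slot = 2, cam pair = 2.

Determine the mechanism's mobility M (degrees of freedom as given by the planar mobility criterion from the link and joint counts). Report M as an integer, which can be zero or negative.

L=1 J1=0 J2=0
add link → L=2 J1=0 J2=0
add link → L=3 J1=0 J2=0
PS@1,2 dof=2 J2 → L=3 J1=0 J2=1
add link → L=4 J1=0 J2=1
R@3,0 dof=1 J1 → L=4 J1=1 J2=1
R@1,3 dof=1 J1 → L=4 J1=2 J2=1
PS@1,0 dof=2 J2 → L=4 J1=2 J2=2
R@0,2 dof=1 J1 → L=4 J1=3 J2=2
M=3(L−1)−2J1−J2=3·3−2·3−2=1

M = 1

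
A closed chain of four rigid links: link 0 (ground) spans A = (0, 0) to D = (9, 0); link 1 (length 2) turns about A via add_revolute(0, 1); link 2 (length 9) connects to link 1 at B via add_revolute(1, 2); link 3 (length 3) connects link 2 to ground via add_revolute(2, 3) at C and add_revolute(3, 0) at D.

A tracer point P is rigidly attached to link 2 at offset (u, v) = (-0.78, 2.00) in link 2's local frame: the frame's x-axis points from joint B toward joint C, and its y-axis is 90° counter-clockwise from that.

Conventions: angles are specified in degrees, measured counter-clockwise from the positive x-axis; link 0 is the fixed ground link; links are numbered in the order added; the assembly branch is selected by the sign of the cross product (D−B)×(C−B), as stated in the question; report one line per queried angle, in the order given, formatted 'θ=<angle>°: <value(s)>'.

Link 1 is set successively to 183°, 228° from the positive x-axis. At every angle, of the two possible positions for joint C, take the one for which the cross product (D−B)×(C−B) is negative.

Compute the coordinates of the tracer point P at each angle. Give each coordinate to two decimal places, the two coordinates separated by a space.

A=(0,0), D=(9.00,0)
θ=183°: B = A + 2.00·(cos183°, sin183°) = (-1.9973, -0.1047)
θ=183°: |BD| = 10.9978
θ=183°: circle(B,9.00) ∩ circle(D,3.00): a=8.7723, h=2.0118
θ=183°:   candidates: C₊=(6.7555,1.9905) cross=22.125; C₋=(6.7938,-2.0329) cross=-22.125
θ=183°:   branch - wants cross < 0 → take C=(6.7938,-2.0329) (cross=-22.125)
θ=183°: ex = (C−B)/|BC| = (0.9768,-0.2142); ey = (0.2142,0.9768)
θ=183°: P = B + -0.78·ex + 2.00·ey = (-2.3307,2.0160)
θ=228°: B = A + 2.00·(cos228°, sin228°) = (-1.3383, -1.4863)
θ=228°: |BD| = 10.4446
θ=228°: circle(B,9.00) ∩ circle(D,3.00): a=8.6690, h=2.4182
θ=228°:   candidates: C₊=(6.8985,2.1409) cross=25.257; C₋=(7.5867,-2.6462) cross=-25.257
θ=228°:   branch - wants cross < 0 → take C=(7.5867,-2.6462) (cross=-25.257)
θ=228°: ex = (C−B)/|BC| = (0.9917,-0.1289); ey = (0.1289,0.9917)
θ=228°: P = B + -0.78·ex + 2.00·ey = (-1.8540,0.5976)

θ=183°: -2.33 2.02
θ=228°: -1.85 0.60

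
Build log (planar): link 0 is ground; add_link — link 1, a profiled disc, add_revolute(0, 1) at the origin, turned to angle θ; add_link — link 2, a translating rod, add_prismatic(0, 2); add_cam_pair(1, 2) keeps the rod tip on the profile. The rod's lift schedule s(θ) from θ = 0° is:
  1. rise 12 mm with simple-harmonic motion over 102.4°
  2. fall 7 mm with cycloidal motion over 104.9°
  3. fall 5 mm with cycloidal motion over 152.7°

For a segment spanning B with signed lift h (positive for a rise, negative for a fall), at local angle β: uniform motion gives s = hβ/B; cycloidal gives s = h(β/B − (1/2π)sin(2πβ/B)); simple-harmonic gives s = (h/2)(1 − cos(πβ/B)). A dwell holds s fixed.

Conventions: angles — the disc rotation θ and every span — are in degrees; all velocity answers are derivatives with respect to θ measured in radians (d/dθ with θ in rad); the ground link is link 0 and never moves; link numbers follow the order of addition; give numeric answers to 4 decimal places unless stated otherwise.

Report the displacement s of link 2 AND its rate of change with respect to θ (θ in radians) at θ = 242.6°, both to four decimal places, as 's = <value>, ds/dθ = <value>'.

seg 1 [0°–102.4°] simple-harmonic, h=12: full span → s += 12 → s = 12.0000
seg 2 [102.4°–207.3°] cycloidal, h=-7: full span → s += -7 → s = 5.0000
seg 3 [207.3°–360°] cycloidal, h=-5: θ=242.6° here. β=35.3, B=152.7. -5·(0.2312 − sin(2π·0.2312)/(2π)) = -0.3656 → s = 4.6344
velocity in seg [207.3°–360°] (cycloidal), θ in radians: β = 35.3° = 0.6161 rad, B = 152.7° = 2.6651 rad; ds/dθ = (h/B)(1 − cos(2πβ/B)) = ((-5)/2.6651)(1 − cos(2π·0.2312)) = -1.654669 mm/rad

s = 4.6344, ds/dθ = -1.6547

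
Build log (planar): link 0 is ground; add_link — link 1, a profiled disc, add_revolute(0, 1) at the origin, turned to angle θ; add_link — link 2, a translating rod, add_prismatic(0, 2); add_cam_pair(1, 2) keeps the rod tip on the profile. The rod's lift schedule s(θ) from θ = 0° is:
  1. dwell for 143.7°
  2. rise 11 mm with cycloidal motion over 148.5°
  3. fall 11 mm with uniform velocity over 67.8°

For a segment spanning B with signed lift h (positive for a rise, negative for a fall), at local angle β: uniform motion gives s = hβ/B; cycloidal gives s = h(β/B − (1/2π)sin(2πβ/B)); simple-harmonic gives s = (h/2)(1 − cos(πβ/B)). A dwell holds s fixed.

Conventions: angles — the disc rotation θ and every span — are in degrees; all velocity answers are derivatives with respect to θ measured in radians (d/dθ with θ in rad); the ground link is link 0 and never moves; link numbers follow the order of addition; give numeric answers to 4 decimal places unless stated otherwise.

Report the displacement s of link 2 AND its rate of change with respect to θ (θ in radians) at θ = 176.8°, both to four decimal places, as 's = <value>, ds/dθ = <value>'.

seg 1 [0°–143.7°] dwell: s stays 0.0000
seg 2 [143.7°–292.2°] cycloidal, h=11: θ=176.8° here. β=33.1, B=148.5. 11·(0.2229 − sin(2π·0.2229)/(2π)) = 0.7265 → s = 0.7265
velocity in seg [143.7°–292.2°] (cycloidal), θ in radians: β = 33.1° = 0.5777 rad, B = 148.5° = 2.5918 rad; ds/dθ = (h/B)(1 − cos(2πβ/B)) = (11/2.5918)(1 − cos(2π·0.2229)) = 3.524837 mm/rad

s = 0.7265, ds/dθ = 3.5248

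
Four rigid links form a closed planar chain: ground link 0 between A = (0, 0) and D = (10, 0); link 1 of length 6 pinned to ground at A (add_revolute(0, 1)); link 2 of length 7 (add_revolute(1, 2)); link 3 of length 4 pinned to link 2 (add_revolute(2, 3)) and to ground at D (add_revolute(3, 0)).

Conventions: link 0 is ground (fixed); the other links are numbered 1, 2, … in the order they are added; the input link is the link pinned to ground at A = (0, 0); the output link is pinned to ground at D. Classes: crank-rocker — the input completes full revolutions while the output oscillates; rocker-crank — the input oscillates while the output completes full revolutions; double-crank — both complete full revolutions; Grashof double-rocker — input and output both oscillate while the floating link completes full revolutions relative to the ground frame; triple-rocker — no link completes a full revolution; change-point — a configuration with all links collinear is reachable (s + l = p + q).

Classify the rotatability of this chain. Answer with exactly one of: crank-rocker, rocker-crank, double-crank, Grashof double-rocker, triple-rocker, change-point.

lengths: ground=10, input=6, coupler=7, output=4
sorted: s=4 (shortest), l=10 (longest), p+q=13
s + l = 14 vs p + q = 13
s + l > p + q → non-Grashof → no link fully rotates → triple-rocker

triple-rocker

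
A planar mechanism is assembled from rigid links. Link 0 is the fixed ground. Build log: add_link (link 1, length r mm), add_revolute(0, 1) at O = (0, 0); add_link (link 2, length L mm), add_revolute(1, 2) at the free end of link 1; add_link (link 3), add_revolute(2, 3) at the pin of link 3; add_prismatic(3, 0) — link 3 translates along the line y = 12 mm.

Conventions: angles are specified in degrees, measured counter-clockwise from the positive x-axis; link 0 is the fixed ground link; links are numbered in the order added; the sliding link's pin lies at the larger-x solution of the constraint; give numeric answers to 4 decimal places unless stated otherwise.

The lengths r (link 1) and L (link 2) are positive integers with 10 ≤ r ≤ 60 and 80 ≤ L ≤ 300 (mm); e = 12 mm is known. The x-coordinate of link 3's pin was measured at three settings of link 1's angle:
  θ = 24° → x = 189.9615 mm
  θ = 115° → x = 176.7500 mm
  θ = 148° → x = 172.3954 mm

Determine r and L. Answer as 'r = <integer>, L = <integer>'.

constraint per measurement: (x − r cos θ)² + (r sin θ − e)² = L²
subtracting the θ₁ and θ₂ equations cancels the r² and L² terms:
r = (x₁² − x₂²) / (2[(x₁cos θ₁ + e sin θ₁) − (x₂cos θ₂ + e sin θ₂)]) = 10.0000 → r = 10
L² = (x₁ − r cos θ₁)² + (r sin θ₁ − e)² = 32760.9854 → L = 181.0000 → L = 181
check at θ₃=148°: x = 172.3954 (printed 172.3954) ✓

r = 10, L = 181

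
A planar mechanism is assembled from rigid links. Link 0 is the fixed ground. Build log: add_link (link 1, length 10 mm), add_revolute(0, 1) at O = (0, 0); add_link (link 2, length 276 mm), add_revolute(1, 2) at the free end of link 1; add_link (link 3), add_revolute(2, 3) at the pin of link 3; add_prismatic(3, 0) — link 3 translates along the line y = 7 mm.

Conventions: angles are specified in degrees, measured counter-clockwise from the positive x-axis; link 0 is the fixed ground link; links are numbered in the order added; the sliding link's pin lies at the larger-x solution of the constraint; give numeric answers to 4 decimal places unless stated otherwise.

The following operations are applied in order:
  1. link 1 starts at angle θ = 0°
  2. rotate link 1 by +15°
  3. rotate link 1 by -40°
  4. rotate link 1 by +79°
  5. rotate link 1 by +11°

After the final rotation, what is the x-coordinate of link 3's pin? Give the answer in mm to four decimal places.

geometry: r = 10 mm, L = 276 mm, e = 7 mm; θ starts at 0°
rotate link 1 by +15°: θ ← 0° +15° = 15°
rotate link 1 by -40°: θ ← 15° -40° = -25°
rotate link 1 by +79°: θ ← -25° +79° = 54°
rotate link 1 by +11°: θ ← 54° +11° = 65°
crank pin P = (r cos θ, r sin θ) = (4.226183, 9.063078)
h = r sin θ − e = 9.063078 − 7 = 2.063078
x = r cos θ + √(L² − h²) = 4.226183 + 275.992289 = 280.218472

280.2185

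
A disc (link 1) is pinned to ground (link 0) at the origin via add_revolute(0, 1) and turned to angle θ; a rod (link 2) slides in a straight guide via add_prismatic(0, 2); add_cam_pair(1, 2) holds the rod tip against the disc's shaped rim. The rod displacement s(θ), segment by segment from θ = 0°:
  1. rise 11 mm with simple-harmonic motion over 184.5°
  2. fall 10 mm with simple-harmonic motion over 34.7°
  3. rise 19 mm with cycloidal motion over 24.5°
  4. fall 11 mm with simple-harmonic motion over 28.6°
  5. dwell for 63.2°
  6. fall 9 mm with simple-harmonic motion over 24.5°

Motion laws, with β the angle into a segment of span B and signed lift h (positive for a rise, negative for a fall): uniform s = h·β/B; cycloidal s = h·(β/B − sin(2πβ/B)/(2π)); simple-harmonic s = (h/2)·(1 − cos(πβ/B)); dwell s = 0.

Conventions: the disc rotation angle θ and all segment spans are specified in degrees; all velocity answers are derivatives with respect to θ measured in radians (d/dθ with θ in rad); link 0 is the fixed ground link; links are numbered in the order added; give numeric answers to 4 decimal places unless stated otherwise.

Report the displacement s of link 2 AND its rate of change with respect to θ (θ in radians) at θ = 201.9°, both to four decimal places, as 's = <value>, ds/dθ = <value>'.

segment 1 (0° to 184.5°, simple-harmonic, h = 11) is passed completely: s = 0.0000 + (11) = 11.0000
θ = 201.9° falls in segment 2 (184.5° to 219.2°, simple-harmonic, h = -10): β = 201.9 − 184.5 = 17.4°, B = 34.7°; Δs = -10/2·(1 − cos(π·0.5014)) = -5.0226; s = 11.0000 − 5.0226 = 5.9774
velocity in seg [184.5°–219.2°] (simple-harmonic), θ in radians: β = 17.4° = 0.3037 rad, B = 34.7° = 0.6056 rad; ds/dθ = (πh/(2B)) sin(πβ/B) = (π·(-10)/(2·0.6056)) sin(π·0.5014) = -25.936334 mm/rad

s = 5.9774, ds/dθ = -25.9363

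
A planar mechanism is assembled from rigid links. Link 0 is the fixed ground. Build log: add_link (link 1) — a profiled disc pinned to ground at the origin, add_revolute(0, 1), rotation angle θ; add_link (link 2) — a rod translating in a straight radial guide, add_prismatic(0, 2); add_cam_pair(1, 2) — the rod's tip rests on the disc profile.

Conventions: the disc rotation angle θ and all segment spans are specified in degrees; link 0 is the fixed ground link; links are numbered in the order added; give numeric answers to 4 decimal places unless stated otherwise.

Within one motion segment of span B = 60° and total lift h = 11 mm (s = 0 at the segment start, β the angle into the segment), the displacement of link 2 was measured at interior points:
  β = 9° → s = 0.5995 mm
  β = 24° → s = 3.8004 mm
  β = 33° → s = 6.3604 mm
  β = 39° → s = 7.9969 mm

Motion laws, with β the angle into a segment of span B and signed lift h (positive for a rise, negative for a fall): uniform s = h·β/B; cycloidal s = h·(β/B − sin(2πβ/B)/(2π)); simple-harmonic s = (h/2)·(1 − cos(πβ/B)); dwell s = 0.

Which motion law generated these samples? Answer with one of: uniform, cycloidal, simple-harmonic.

candidates at β/B = r: uniform s = h·r (linear in β); cycloidal s = h·(r − sin(2πr)/(2π)); simple-harmonic s = (h/2)(1 − cos(πr))
β=9°: printed 0.5995 | uniform 1.6500, cycloidal 0.2337, simple-harmonic 0.5995
β=24°: printed 3.8004 | uniform 4.4000, cycloidal 3.3710, simple-harmonic 3.8004
β=33°: printed 6.3604 | uniform 6.0500, cycloidal 6.5910, simple-harmonic 6.3604
β=39°: printed 7.9969 | uniform 7.1500, cycloidal 8.5663, simple-harmonic 7.9969
only one law matches every sample → simple-harmonic

simple-harmonic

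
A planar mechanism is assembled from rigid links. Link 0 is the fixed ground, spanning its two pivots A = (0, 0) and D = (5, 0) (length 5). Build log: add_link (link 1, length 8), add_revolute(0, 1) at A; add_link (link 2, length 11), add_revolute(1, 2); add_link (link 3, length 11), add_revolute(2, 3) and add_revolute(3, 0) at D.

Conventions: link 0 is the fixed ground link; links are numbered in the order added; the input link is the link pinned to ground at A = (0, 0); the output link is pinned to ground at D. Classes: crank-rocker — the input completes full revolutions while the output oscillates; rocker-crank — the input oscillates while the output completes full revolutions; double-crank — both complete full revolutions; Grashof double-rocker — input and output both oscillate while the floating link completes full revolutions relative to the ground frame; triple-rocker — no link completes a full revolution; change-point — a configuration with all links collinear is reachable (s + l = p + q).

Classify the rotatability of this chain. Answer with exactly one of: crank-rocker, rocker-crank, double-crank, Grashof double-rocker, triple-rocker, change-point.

lengths: ground=5, input=8, coupler=11, output=11
sorted: s=5 (shortest), l=11 (longest), p+q=19
s + l = 16 vs p + q = 19
s + l < p + q (Grashof) with shortest = ground link → double-crank

double-crank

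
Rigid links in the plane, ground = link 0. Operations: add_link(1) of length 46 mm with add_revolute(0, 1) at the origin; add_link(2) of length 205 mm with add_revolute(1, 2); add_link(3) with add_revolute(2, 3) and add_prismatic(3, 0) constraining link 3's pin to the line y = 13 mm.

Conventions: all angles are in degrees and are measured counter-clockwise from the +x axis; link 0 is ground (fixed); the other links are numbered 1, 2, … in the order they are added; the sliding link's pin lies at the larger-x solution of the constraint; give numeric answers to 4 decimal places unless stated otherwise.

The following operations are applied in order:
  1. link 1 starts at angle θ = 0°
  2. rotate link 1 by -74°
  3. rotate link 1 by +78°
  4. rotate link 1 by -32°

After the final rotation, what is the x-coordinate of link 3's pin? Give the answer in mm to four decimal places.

geometry: r = 46 mm, L = 205 mm, e = 13 mm; θ starts at 0°
rotate link 1 by -74°: θ ← 0° -74° = -74°
rotate link 1 by +78°: θ ← -74° +78° = 4°
rotate link 1 by -32°: θ ← 4° -32° = -28°
crank pin P = (r cos θ, r sin θ) = (40.615589, -21.595692)
h = r sin θ − e = -21.595692 − 13 = -34.595692
x = r cos θ + √(L² − h²) = 40.615589 + 202.059739 = 242.675328

242.6753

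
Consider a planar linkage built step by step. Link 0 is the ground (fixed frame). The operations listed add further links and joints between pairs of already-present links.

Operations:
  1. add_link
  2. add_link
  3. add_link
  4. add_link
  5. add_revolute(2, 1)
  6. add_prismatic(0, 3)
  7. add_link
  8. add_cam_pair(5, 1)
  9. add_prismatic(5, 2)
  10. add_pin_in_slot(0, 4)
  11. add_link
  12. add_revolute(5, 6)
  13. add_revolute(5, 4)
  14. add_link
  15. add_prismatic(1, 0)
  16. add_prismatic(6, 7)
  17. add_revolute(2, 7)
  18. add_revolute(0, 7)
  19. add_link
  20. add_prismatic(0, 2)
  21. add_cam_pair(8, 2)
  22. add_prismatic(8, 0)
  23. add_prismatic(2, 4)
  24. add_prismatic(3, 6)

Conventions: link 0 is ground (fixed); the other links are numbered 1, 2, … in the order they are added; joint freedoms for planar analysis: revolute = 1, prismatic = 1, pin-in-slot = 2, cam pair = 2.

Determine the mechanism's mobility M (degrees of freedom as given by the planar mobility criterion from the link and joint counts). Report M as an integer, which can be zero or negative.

(L,J1,J2)=(1,0,0); link0 fixed
link1: (2,0,0)
link2: (3,0,0)
link3: (4,0,0)
link4: (5,0,0)
R 2-1 [J1]: (5,1,0)
P 0-3 [J1]: (5,2,0)
link5: (6,2,0)
C 5-1 [J2]: (6,2,1)
P 5-2 [J1]: (6,3,1)
PS 0-4 [J2]: (6,3,2)
link6: (7,3,2)
R 5-6 [J1]: (7,4,2)
R 5-4 [J1]: (7,5,2)
link7: (8,5,2)
P 1-0 [J1]: (8,6,2)
P 6-7 [J1]: (8,7,2)
R 2-7 [J1]: (8,8,2)
R 0-7 [J1]: (8,9,2)
link8: (9,9,2)
P 0-2 [J1]: (9,10,2)
C 8-2 [J2]: (9,10,3)
P 8-0 [J1]: (9,11,3)
P 2-4 [J1]: (9,12,3)
P 3-6 [J1]: (9,13,3)
Grübler: 3·8 − 2·13 − 3 = -5

M = -5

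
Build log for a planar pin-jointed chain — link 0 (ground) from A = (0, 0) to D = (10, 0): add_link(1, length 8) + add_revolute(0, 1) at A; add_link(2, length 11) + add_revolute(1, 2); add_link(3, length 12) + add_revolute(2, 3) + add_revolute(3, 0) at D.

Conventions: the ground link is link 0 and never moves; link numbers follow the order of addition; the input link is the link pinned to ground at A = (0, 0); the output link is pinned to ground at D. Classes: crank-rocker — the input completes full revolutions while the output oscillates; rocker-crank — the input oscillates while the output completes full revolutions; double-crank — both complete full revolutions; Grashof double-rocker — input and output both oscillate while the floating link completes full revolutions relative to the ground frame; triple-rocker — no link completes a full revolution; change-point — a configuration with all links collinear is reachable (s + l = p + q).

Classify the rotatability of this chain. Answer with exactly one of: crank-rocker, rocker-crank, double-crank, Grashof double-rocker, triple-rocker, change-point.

lengths: ground=10, input=8, coupler=11, output=12
sorted: s=8 (shortest), l=12 (longest), p+q=21
s + l = 20 vs p + q = 21
s + l < p + q (Grashof) with shortest = input link → crank-rocker

crank-rocker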